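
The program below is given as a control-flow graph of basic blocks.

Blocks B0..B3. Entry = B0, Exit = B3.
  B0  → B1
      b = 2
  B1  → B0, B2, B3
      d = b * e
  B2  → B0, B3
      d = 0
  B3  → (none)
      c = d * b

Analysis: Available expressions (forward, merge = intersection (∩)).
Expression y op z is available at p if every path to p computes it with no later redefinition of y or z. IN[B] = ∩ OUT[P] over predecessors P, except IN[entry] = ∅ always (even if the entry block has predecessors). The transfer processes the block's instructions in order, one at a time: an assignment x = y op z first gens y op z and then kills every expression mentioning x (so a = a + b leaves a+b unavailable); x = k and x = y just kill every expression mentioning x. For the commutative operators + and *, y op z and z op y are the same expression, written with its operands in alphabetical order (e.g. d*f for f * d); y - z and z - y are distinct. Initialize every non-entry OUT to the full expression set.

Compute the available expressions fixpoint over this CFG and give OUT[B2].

Answer: {b*e}

Working:
Converged values:
  B0: | IN={} | OUT={}
  B1: | IN={} | OUT={b*e}
  B2: | IN={b*e} | OUT={b*e}
  B3: | IN={b*e} | OUT={b*d, b*e}

Merge at B2: IN[B2] = OUT[B1] = {b*e}
Applying B2's transfer function to that IN value gives OUT[B2] (row B2 above).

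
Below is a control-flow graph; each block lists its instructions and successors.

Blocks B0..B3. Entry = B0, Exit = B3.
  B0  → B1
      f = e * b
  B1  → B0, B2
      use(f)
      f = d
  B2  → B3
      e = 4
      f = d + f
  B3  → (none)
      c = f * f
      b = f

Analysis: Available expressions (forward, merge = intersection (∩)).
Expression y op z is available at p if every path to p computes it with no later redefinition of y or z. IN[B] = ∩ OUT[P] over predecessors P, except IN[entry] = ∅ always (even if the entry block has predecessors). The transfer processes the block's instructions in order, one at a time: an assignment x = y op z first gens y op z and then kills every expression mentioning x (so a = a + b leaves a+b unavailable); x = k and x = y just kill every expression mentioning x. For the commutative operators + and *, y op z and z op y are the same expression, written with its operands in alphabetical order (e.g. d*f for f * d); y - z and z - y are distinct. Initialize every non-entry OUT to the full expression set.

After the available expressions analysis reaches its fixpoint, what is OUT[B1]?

Answer: {b*e}

Trace:
Per-block solution:
  B0: | IN={} | OUT={b*e}
  B1: | IN={b*e} | OUT={b*e}
  B2: | IN={b*e} | OUT={}
  B3: | IN={} | OUT={f*f}

Merge at B1: IN[B1] = OUT[B0] = {b*e}
Applying B1's transfer function to that IN value gives OUT[B1] (row B1 above).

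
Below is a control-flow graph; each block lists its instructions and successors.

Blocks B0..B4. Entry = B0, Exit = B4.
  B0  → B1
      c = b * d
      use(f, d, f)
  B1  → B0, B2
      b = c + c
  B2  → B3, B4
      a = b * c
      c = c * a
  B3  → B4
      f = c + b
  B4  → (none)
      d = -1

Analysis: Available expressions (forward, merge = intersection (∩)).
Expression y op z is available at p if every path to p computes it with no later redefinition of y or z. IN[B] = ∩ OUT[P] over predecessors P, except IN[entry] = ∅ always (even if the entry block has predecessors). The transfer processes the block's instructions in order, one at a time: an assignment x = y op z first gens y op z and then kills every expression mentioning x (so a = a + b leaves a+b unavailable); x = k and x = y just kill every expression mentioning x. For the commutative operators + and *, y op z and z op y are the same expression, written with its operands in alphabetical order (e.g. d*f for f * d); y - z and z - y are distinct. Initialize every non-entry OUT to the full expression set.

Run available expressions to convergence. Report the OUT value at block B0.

Per-block solution:
  B0:   IN={}   OUT={b*d}
  B1:   IN={b*d}   OUT={c+c}
  B2:   IN={c+c}   OUT={}
  B3:   IN={}   OUT={b+c}
  B4:   IN={}   OUT={}

Merge at B0 (entry node, so the boundary value {} is joined with the incoming edge(s)): IN[B0] = {} ∩ OUT[B1] = {}
Applying B0's transfer function to that IN value gives OUT[B0] (row B0 above).

Answer: {b*d}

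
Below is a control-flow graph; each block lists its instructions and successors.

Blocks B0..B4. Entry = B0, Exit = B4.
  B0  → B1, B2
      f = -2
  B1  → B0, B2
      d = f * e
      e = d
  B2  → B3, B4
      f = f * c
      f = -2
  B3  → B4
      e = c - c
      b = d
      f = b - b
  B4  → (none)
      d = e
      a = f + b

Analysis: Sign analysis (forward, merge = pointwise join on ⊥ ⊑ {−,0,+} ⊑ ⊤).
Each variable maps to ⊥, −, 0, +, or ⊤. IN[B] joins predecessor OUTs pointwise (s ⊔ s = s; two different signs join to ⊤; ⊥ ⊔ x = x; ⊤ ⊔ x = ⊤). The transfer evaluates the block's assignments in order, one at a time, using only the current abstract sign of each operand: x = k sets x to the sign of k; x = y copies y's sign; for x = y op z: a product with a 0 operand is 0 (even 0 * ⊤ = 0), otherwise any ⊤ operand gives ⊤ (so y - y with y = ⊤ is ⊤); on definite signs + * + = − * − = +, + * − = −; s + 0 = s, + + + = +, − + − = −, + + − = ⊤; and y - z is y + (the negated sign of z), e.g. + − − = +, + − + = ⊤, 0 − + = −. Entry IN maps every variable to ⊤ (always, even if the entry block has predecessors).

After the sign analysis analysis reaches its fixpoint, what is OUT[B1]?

Answer: {a: ⊤, b: ⊤, c: ⊤, d: ⊤, e: ⊤, f: -}

Derivation:
Converged values:
  B0:  IN=(all ⊤)  OUT={f:-; rest ⊤}
  B1:  IN={f:-; rest ⊤}  OUT={f:-; rest ⊤}
  B2:  IN={f:-; rest ⊤}  OUT={f:-; rest ⊤}
  B3:  IN={f:-; rest ⊤}  OUT=(all ⊤)
  B4:  IN=(all ⊤)  OUT=(all ⊤)

Merge at B1: IN[B1] = OUT[B0] = {a: ⊤, b: ⊤, c: ⊤, d: ⊤, e: ⊤, f: -}
Applying B1's transfer function to that IN value gives OUT[B1] (row B1 above).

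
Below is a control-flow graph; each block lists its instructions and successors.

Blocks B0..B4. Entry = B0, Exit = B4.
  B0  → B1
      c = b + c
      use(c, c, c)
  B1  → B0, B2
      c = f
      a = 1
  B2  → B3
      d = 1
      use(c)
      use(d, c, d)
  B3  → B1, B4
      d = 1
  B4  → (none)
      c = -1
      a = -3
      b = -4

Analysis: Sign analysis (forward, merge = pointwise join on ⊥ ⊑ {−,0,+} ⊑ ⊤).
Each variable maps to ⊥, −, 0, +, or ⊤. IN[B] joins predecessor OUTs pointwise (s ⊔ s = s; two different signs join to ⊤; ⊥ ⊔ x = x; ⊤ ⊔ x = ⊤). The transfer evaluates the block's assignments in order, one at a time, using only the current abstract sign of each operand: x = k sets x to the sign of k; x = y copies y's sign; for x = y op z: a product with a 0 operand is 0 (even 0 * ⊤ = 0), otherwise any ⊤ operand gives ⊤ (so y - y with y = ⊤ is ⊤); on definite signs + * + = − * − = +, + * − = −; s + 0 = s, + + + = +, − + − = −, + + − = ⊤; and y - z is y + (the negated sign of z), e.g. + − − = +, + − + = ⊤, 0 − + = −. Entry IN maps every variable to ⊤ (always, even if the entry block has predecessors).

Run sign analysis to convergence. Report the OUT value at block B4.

Fixpoint table:
  B0:  IN=(all ⊤)  OUT=(all ⊤)
  B1:  IN=(all ⊤)  OUT={a:+; rest ⊤}
  B2:  IN={a:+; rest ⊤}  OUT={a:+, d:+; rest ⊤}
  B3:  IN={a:+, d:+; rest ⊤}  OUT={a:+, d:+; rest ⊤}
  B4:  IN={a:+, d:+; rest ⊤}  OUT={a:-, b:-, c:-, d:+; rest ⊤}

Merge at B4: IN[B4] = OUT[B3] = {a: +, b: ⊤, c: ⊤, d: +, e: ⊤, f: ⊤}
Applying B4's transfer function to that IN value gives OUT[B4] (row B4 above).

Answer: {a: -, b: -, c: -, d: +, e: ⊤, f: ⊤}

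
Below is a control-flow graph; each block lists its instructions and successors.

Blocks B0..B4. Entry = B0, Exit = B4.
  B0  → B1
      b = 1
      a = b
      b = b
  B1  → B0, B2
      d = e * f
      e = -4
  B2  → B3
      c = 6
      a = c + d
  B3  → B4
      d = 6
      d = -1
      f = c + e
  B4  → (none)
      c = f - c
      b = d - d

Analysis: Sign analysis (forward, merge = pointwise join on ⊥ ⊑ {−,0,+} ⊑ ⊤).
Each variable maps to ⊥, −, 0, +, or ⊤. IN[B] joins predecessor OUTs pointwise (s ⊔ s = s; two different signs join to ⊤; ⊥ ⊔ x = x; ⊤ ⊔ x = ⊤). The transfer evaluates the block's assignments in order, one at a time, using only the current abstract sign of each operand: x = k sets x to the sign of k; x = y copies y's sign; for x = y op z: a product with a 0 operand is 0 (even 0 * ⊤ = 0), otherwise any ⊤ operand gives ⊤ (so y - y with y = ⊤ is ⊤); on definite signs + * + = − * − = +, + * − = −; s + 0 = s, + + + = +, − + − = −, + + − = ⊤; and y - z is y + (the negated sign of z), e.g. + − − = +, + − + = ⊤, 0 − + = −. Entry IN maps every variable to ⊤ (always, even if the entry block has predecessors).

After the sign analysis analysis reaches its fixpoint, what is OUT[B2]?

Answer: {a: ⊤, b: +, c: +, d: ⊤, e: -, f: ⊤}

Derivation:
Fixpoint table:
  B0: | IN=(all ⊤) | OUT={a:+, b:+; rest ⊤}
  B1: | IN={a:+, b:+; rest ⊤} | OUT={a:+, b:+, e:-; rest ⊤}
  B2: | IN={a:+, b:+, e:-; rest ⊤} | OUT={b:+, c:+, e:-; rest ⊤}
  B3: | IN={b:+, c:+, e:-; rest ⊤} | OUT={b:+, c:+, d:-, e:-; rest ⊤}
  B4: | IN={b:+, c:+, d:-, e:-; rest ⊤} | OUT={d:-, e:-; rest ⊤}

Merge at B2: IN[B2] = OUT[B1] = {a: +, b: +, c: ⊤, d: ⊤, e: -, f: ⊤}
Applying B2's transfer function to that IN value gives OUT[B2] (row B2 above).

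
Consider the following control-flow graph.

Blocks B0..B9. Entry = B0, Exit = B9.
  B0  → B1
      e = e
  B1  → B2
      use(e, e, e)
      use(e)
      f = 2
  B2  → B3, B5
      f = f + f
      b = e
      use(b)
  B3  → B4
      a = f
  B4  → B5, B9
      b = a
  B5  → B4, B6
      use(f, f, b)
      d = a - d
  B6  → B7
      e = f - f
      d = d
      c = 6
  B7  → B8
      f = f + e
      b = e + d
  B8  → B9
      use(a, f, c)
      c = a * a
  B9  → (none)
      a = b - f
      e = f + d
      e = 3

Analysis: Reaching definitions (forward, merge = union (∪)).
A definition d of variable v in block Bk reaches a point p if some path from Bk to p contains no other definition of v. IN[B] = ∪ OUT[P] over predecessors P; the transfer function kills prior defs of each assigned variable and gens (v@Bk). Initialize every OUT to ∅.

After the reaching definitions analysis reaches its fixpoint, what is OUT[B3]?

Fixpoint table:
  B0: | IN={} | OUT={e@B0}
  B1: | IN={e@B0} | OUT={e@B0, f@B1}
  B2: | IN={e@B0, f@B1} | OUT={b@B2, e@B0, f@B2}
  B3: | IN={b@B2, e@B0, f@B2} | OUT={a@B3, b@B2, e@B0, f@B2}
  B4: | IN={a@B3, b@B2, b@B4, d@B5, e@B0, f@B2} | OUT={a@B3, b@B4, d@B5, e@B0, f@B2}
  B5: | IN={a@B3, b@B2, b@B4, d@B5, e@B0, f@B2} | OUT={a@B3, b@B2, b@B4, d@B5, e@B0, f@B2}
  B6: | IN={a@B3, b@B2, b@B4, d@B5, e@B0, f@B2} | OUT={a@B3, b@B2, b@B4, c@B6, d@B6, e@B6, f@B2}
  B7: | IN={a@B3, b@B2, b@B4, c@B6, d@B6, e@B6, f@B2} | OUT={a@B3, b@B7, c@B6, d@B6, e@B6, f@B7}
  B8: | IN={a@B3, b@B7, c@B6, d@B6, e@B6, f@B7} | OUT={a@B3, b@B7, c@B8, d@B6, e@B6, f@B7}
  B9: | IN={a@B3, b@B4, b@B7, c@B8, d@B5, d@B6, e@B0, e@B6, f@B2, f@B7} | OUT={a@B9, b@B4, b@B7, c@B8, d@B5, d@B6, e@B9, f@B2, f@B7}

Merge at B3: IN[B3] = OUT[B2] = {b@B2, e@B0, f@B2}
Applying B3's transfer function to that IN value gives OUT[B3] (row B3 above).

Answer: {a@B3, b@B2, e@B0, f@B2}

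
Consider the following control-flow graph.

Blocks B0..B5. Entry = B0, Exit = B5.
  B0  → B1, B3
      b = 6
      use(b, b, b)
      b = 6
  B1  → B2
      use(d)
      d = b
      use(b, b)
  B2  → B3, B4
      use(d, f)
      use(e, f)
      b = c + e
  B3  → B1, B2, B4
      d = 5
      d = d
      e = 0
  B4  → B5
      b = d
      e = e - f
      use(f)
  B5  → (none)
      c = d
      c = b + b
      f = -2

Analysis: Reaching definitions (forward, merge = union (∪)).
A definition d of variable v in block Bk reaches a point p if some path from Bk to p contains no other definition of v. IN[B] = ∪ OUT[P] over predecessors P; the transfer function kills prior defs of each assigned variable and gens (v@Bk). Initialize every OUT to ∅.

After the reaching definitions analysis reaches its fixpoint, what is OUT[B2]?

Answer: {b@B2, d@B1, d@B3, e@B3}

Working:
Converged values:
  B0:  IN={}  OUT={b@B0}
  B1:  IN={b@B0, b@B2, d@B3, e@B3}  OUT={b@B0, b@B2, d@B1, e@B3}
  B2:  IN={b@B0, b@B2, d@B1, d@B3, e@B3}  OUT={b@B2, d@B1, d@B3, e@B3}
  B3:  IN={b@B0, b@B2, d@B1, d@B3, e@B3}  OUT={b@B0, b@B2, d@B3, e@B3}
  B4:  IN={b@B0, b@B2, d@B1, d@B3, e@B3}  OUT={b@B4, d@B1, d@B3, e@B4}
  B5:  IN={b@B4, d@B1, d@B3, e@B4}  OUT={b@B4, c@B5, d@B1, d@B3, e@B4, f@B5}

Merge at B2: IN[B2] = OUT[B1] ⊔ OUT[B3] = {b@B0, b@B2, d@B1, d@B3, e@B3}
Applying B2's transfer function to that IN value gives OUT[B2] (row B2 above).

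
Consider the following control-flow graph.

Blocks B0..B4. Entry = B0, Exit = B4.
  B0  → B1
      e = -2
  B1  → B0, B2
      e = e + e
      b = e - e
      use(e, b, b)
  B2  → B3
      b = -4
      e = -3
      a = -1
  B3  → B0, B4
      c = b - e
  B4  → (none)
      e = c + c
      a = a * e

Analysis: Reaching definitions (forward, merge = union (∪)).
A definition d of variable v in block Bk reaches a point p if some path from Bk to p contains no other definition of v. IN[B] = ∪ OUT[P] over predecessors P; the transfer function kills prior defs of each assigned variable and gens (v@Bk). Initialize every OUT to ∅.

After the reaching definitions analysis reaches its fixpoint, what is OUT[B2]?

Per-block solution:
  B0:   IN={a@B2, b@B1, b@B2, c@B3, e@B1, e@B2}   OUT={a@B2, b@B1, b@B2, c@B3, e@B0}
  B1:   IN={a@B2, b@B1, b@B2, c@B3, e@B0}   OUT={a@B2, b@B1, c@B3, e@B1}
  B2:   IN={a@B2, b@B1, c@B3, e@B1}   OUT={a@B2, b@B2, c@B3, e@B2}
  B3:   IN={a@B2, b@B2, c@B3, e@B2}   OUT={a@B2, b@B2, c@B3, e@B2}
  B4:   IN={a@B2, b@B2, c@B3, e@B2}   OUT={a@B4, b@B2, c@B3, e@B4}

Merge at B2: IN[B2] = OUT[B1] = {a@B2, b@B1, c@B3, e@B1}
Applying B2's transfer function to that IN value gives OUT[B2] (row B2 above).

Answer: {a@B2, b@B2, c@B3, e@B2}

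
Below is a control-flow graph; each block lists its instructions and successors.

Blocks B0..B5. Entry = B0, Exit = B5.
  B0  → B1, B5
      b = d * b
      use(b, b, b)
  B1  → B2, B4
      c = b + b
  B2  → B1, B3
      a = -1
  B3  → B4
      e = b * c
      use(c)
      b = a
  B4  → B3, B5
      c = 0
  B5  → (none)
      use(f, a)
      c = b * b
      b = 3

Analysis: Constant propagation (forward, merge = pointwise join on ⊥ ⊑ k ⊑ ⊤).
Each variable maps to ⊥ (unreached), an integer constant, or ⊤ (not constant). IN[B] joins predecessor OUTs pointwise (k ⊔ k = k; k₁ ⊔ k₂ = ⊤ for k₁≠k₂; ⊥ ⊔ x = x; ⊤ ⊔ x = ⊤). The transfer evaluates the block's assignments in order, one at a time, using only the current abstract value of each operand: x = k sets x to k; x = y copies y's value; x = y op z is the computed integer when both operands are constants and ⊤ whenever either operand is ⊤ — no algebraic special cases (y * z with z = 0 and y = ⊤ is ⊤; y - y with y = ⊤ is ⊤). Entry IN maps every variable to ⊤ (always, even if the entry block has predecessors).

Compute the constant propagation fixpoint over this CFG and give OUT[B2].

Answer: {a: -1, b: ⊤, c: ⊤, d: ⊤, e: ⊤, f: ⊤}

Working:
Fixpoint table:
  B0:  IN=(all ⊤)  OUT=(all ⊤)
  B1:  IN=(all ⊤)  OUT=(all ⊤)
  B2:  IN=(all ⊤)  OUT={a:-1; rest ⊤}
  B3:  IN=(all ⊤)  OUT=(all ⊤)
  B4:  IN=(all ⊤)  OUT={c:0; rest ⊤}
  B5:  IN=(all ⊤)  OUT={b:3; rest ⊤}

Merge at B2: IN[B2] = OUT[B1] = {a: ⊤, b: ⊤, c: ⊤, d: ⊤, e: ⊤, f: ⊤}
Applying B2's transfer function to that IN value gives OUT[B2] (row B2 above).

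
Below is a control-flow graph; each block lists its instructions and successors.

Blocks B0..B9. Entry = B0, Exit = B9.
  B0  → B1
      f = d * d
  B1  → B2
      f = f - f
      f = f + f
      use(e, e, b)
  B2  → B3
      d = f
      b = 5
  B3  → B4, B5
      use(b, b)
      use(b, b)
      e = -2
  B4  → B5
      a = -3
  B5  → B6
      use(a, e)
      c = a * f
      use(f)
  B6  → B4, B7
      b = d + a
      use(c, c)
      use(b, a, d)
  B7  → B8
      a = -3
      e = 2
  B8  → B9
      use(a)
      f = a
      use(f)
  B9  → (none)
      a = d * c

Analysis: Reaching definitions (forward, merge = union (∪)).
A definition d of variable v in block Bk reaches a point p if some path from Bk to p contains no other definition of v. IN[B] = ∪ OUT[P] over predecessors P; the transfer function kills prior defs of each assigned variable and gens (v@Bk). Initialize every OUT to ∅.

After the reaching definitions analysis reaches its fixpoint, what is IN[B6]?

Per-block solution:
  B0: | IN={} | OUT={f@B0}
  B1: | IN={f@B0} | OUT={f@B1}
  B2: | IN={f@B1} | OUT={b@B2, d@B2, f@B1}
  B3: | IN={b@B2, d@B2, f@B1} | OUT={b@B2, d@B2, e@B3, f@B1}
  B4: | IN={a@B4, b@B2, b@B6, c@B5, d@B2, e@B3, f@B1} | OUT={a@B4, b@B2, b@B6, c@B5, d@B2, e@B3, f@B1}
  B5: | IN={a@B4, b@B2, b@B6, c@B5, d@B2, e@B3, f@B1} | OUT={a@B4, b@B2, b@B6, c@B5, d@B2, e@B3, f@B1}
  B6: | IN={a@B4, b@B2, b@B6, c@B5, d@B2, e@B3, f@B1} | OUT={a@B4, b@B6, c@B5, d@B2, e@B3, f@B1}
  B7: | IN={a@B4, b@B6, c@B5, d@B2, e@B3, f@B1} | OUT={a@B7, b@B6, c@B5, d@B2, e@B7, f@B1}
  B8: | IN={a@B7, b@B6, c@B5, d@B2, e@B7, f@B1} | OUT={a@B7, b@B6, c@B5, d@B2, e@B7, f@B8}
  B9: | IN={a@B7, b@B6, c@B5, d@B2, e@B7, f@B8} | OUT={a@B9, b@B6, c@B5, d@B2, e@B7, f@B8}

Merge at B6: IN[B6] = OUT[B5] = {a@B4, b@B2, b@B6, c@B5, d@B2, e@B3, f@B1}

Answer: {a@B4, b@B2, b@B6, c@B5, d@B2, e@B3, f@B1}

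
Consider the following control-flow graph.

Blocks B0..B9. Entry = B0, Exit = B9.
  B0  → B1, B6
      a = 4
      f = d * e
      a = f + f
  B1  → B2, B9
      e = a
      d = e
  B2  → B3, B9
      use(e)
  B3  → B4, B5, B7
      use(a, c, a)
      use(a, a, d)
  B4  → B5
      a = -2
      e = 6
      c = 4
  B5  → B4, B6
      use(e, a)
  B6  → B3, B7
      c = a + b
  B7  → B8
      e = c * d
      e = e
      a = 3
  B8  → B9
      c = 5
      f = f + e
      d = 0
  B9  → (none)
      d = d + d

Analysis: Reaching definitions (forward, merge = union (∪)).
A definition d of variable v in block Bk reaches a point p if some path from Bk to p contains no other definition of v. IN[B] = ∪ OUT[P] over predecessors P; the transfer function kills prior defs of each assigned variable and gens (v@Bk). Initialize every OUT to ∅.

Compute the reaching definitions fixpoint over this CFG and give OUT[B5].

Answer: {a@B0, a@B4, c@B4, c@B6, d@B1, e@B1, e@B4, f@B0}

Trace:
Per-block solution:
  B0:   IN={}   OUT={a@B0, f@B0}
  B1:   IN={a@B0, f@B0}   OUT={a@B0, d@B1, e@B1, f@B0}
  B2:   IN={a@B0, d@B1, e@B1, f@B0}   OUT={a@B0, d@B1, e@B1, f@B0}
  B3:   IN={a@B0, a@B4, c@B6, d@B1, e@B1, e@B4, f@B0}   OUT={a@B0, a@B4, c@B6, d@B1, e@B1, e@B4, f@B0}
  B4:   IN={a@B0, a@B4, c@B4, c@B6, d@B1, e@B1, e@B4, f@B0}   OUT={a@B4, c@B4, d@B1, e@B4, f@B0}
  B5:   IN={a@B0, a@B4, c@B4, c@B6, d@B1, e@B1, e@B4, f@B0}   OUT={a@B0, a@B4, c@B4, c@B6, d@B1, e@B1, e@B4, f@B0}
  B6:   IN={a@B0, a@B4, c@B4, c@B6, d@B1, e@B1, e@B4, f@B0}   OUT={a@B0, a@B4, c@B6, d@B1, e@B1, e@B4, f@B0}
  B7:   IN={a@B0, a@B4, c@B6, d@B1, e@B1, e@B4, f@B0}   OUT={a@B7, c@B6, d@B1, e@B7, f@B0}
  B8:   IN={a@B7, c@B6, d@B1, e@B7, f@B0}   OUT={a@B7, c@B8, d@B8, e@B7, f@B8}
  B9:   IN={a@B0, a@B7, c@B8, d@B1, d@B8, e@B1, e@B7, f@B0, f@B8}   OUT={a@B0, a@B7, c@B8, d@B9, e@B1, e@B7, f@B0, f@B8}

Merge at B5: IN[B5] = OUT[B3] ⊔ OUT[B4] = {a@B0, a@B4, c@B4, c@B6, d@B1, e@B1, e@B4, f@B0}
Applying B5's transfer function to that IN value gives OUT[B5] (row B5 above).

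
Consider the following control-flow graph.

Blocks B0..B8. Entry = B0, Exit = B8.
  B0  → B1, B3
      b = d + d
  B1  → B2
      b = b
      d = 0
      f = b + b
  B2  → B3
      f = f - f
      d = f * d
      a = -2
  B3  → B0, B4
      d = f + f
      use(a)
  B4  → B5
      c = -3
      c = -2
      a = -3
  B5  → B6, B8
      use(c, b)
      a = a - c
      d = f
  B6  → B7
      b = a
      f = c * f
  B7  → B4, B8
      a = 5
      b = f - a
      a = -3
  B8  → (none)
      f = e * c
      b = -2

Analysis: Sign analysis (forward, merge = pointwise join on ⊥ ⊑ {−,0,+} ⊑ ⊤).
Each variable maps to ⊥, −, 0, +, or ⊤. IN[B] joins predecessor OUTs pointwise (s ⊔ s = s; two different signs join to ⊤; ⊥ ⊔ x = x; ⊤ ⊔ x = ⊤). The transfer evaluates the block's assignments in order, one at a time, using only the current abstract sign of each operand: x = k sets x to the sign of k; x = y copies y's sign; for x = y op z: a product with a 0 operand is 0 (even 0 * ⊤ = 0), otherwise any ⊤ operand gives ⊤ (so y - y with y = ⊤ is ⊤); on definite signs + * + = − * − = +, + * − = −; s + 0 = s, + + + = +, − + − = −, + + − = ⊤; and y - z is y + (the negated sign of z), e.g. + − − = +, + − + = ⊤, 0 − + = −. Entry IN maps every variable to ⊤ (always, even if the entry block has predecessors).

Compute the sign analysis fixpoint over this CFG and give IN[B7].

Answer: {a: ⊤, b: ⊤, c: -, d: ⊤, e: ⊤, f: ⊤}

Trace:
Fixpoint table:
  B0:   IN=(all ⊤)   OUT=(all ⊤)
  B1:   IN=(all ⊤)   OUT={d:0; rest ⊤}
  B2:   IN={d:0; rest ⊤}   OUT={a:-, d:0; rest ⊤}
  B3:   IN=(all ⊤)   OUT=(all ⊤)
  B4:   IN=(all ⊤)   OUT={a:-, c:-; rest ⊤}
  B5:   IN={a:-, c:-; rest ⊤}   OUT={c:-; rest ⊤}
  B6:   IN={c:-; rest ⊤}   OUT={c:-; rest ⊤}
  B7:   IN={c:-; rest ⊤}   OUT={a:-, c:-; rest ⊤}
  B8:   IN={c:-; rest ⊤}   OUT={b:-, c:-; rest ⊤}

Merge at B7: IN[B7] = OUT[B6] = {a: ⊤, b: ⊤, c: -, d: ⊤, e: ⊤, f: ⊤}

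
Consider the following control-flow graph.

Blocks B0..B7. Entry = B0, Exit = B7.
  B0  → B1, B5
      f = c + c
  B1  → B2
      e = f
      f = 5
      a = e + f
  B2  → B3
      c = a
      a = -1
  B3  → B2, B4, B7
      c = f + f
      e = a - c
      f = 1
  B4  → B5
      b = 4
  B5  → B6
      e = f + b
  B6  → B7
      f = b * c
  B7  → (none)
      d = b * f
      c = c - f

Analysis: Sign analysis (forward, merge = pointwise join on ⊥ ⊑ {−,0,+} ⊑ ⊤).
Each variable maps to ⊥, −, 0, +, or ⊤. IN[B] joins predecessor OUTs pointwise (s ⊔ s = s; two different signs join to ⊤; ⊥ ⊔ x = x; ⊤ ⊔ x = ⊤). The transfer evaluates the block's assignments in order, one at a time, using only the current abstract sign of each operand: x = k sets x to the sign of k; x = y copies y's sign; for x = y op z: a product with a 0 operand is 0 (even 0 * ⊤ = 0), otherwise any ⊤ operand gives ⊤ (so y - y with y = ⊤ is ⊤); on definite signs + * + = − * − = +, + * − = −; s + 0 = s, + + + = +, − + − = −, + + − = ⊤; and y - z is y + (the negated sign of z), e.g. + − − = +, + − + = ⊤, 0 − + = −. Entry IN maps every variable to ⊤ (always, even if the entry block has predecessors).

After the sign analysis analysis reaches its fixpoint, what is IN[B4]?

Fixpoint table:
  B0:   IN=(all ⊤)   OUT=(all ⊤)
  B1:   IN=(all ⊤)   OUT={f:+; rest ⊤}
  B2:   IN={f:+; rest ⊤}   OUT={a:-, f:+; rest ⊤}
  B3:   IN={a:-, f:+; rest ⊤}   OUT={a:-, c:+, e:-, f:+; rest ⊤}
  B4:   IN={a:-, c:+, e:-, f:+; rest ⊤}   OUT={a:-, b:+, c:+, e:-, f:+; rest ⊤}
  B5:   IN=(all ⊤)   OUT=(all ⊤)
  B6:   IN=(all ⊤)   OUT=(all ⊤)
  B7:   IN=(all ⊤)   OUT=(all ⊤)

Merge at B4: IN[B4] = OUT[B3] = {a: -, b: ⊤, c: +, d: ⊤, e: -, f: +}

Answer: {a: -, b: ⊤, c: +, d: ⊤, e: -, f: +}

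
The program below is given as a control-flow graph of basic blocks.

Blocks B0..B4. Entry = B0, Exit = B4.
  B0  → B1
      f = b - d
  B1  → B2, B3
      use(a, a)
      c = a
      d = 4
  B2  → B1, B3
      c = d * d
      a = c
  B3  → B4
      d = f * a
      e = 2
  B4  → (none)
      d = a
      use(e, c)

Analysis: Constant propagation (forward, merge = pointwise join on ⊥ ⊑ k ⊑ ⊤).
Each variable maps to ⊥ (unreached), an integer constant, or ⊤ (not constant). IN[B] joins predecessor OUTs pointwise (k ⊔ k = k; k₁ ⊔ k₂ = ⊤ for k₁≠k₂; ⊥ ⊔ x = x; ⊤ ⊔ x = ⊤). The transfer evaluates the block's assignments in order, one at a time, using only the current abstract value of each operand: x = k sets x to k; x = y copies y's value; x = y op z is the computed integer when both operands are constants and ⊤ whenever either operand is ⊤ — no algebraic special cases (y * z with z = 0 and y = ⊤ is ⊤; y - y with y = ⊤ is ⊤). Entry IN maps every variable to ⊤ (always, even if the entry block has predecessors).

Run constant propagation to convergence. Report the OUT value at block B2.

Per-block solution:
  B0:   IN=(all ⊤)   OUT=(all ⊤)
  B1:   IN=(all ⊤)   OUT={d:4; rest ⊤}
  B2:   IN={d:4; rest ⊤}   OUT={a:16, c:16, d:4; rest ⊤}
  B3:   IN={d:4; rest ⊤}   OUT={e:2; rest ⊤}
  B4:   IN={e:2; rest ⊤}   OUT={e:2; rest ⊤}

Merge at B2: IN[B2] = OUT[B1] = {a: ⊤, b: ⊤, c: ⊤, d: 4, e: ⊤, f: ⊤}
Applying B2's transfer function to that IN value gives OUT[B2] (row B2 above).

Answer: {a: 16, b: ⊤, c: 16, d: 4, e: ⊤, f: ⊤}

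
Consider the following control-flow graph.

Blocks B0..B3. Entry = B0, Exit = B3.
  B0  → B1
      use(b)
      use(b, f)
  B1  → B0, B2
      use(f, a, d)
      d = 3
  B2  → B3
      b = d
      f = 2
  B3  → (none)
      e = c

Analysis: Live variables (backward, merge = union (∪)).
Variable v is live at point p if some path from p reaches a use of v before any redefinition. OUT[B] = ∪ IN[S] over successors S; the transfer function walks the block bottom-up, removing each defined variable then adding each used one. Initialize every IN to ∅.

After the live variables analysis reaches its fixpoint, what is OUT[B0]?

Answer: {a, b, c, d, f}

Working:
Converged values:
  B0:  IN={a, b, c, d, f}  OUT={a, b, c, d, f}
  B1:  IN={a, b, c, d, f}  OUT={a, b, c, d, f}
  B2:  IN={c, d}  OUT={c}
  B3:  IN={c}  OUT={}

Merge at B0: OUT[B0] = IN[B1] = {a, b, c, d, f}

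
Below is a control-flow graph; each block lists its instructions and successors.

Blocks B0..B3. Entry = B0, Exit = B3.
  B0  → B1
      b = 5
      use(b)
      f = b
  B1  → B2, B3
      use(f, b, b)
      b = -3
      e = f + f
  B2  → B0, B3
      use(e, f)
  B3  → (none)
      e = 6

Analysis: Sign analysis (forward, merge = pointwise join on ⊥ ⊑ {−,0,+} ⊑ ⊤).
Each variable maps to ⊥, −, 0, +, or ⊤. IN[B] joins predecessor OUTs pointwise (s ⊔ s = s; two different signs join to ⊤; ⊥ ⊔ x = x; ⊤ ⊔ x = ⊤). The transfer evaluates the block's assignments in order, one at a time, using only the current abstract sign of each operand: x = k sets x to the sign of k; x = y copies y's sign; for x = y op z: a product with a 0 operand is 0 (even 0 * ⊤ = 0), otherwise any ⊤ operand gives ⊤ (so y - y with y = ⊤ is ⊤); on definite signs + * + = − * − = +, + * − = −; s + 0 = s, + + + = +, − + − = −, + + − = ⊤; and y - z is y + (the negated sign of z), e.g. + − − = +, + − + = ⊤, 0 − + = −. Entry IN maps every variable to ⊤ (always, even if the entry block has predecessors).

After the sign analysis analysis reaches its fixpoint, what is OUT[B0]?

Converged values:
  B0: | IN=(all ⊤) | OUT={b:+, f:+; rest ⊤}
  B1: | IN={b:+, f:+; rest ⊤} | OUT={b:-, e:+, f:+; rest ⊤}
  B2: | IN={b:-, e:+, f:+; rest ⊤} | OUT={b:-, e:+, f:+; rest ⊤}
  B3: | IN={b:-, e:+, f:+; rest ⊤} | OUT={b:-, e:+, f:+; rest ⊤}

Merge at B0 (entry node, so the boundary value (all ⊤) is joined with the incoming edge(s)): IN[B0] = (all ⊤) ⊔ OUT[B2] = {a: ⊤, b: ⊤, c: ⊤, d: ⊤, e: ⊤, f: ⊤}
Applying B0's transfer function to that IN value gives OUT[B0] (row B0 above).

Answer: {a: ⊤, b: +, c: ⊤, d: ⊤, e: ⊤, f: +}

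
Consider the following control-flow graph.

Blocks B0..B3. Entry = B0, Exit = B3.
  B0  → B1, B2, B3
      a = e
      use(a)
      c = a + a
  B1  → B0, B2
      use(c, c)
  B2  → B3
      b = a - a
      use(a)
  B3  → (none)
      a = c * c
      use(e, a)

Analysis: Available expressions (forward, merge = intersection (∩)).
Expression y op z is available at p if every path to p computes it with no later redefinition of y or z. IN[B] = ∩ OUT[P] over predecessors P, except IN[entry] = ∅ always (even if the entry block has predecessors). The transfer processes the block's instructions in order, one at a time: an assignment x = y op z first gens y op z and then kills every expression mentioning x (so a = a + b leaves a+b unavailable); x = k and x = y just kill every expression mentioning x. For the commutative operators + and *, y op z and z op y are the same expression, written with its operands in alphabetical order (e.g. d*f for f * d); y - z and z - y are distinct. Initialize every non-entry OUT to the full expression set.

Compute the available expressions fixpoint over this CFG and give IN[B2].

Fixpoint table:
  B0: | IN={} | OUT={a+a}
  B1: | IN={a+a} | OUT={a+a}
  B2: | IN={a+a} | OUT={a+a, a-a}
  B3: | IN={a+a} | OUT={c*c}

Merge at B2: IN[B2] = OUT[B0] ∩ OUT[B1] = {a+a}

Answer: {a+a}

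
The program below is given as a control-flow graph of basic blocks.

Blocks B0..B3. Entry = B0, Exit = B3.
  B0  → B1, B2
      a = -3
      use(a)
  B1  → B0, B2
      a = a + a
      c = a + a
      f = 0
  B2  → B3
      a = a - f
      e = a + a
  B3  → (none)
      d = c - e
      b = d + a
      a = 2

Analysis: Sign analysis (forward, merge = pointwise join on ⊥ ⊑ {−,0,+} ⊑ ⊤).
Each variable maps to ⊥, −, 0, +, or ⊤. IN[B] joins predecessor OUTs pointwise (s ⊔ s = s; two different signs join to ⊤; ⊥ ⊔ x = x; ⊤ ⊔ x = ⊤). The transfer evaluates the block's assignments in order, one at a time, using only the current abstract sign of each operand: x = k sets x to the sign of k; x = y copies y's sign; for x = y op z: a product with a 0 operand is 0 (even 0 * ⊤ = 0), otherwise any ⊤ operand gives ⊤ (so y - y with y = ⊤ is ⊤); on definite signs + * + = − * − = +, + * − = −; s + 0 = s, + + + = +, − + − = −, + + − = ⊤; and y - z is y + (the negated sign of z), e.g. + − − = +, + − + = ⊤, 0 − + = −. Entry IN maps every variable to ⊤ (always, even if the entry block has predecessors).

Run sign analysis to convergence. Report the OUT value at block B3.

Answer: {a: +, b: ⊤, c: ⊤, d: ⊤, e: ⊤, f: ⊤}

Trace:
Fixpoint table:
  B0:  IN=(all ⊤)  OUT={a:-; rest ⊤}
  B1:  IN={a:-; rest ⊤}  OUT={a:-, c:-, f:0; rest ⊤}
  B2:  IN={a:-; rest ⊤}  OUT=(all ⊤)
  B3:  IN=(all ⊤)  OUT={a:+; rest ⊤}

Merge at B3: IN[B3] = OUT[B2] = {a: ⊤, b: ⊤, c: ⊤, d: ⊤, e: ⊤, f: ⊤}
Applying B3's transfer function to that IN value gives OUT[B3] (row B3 above).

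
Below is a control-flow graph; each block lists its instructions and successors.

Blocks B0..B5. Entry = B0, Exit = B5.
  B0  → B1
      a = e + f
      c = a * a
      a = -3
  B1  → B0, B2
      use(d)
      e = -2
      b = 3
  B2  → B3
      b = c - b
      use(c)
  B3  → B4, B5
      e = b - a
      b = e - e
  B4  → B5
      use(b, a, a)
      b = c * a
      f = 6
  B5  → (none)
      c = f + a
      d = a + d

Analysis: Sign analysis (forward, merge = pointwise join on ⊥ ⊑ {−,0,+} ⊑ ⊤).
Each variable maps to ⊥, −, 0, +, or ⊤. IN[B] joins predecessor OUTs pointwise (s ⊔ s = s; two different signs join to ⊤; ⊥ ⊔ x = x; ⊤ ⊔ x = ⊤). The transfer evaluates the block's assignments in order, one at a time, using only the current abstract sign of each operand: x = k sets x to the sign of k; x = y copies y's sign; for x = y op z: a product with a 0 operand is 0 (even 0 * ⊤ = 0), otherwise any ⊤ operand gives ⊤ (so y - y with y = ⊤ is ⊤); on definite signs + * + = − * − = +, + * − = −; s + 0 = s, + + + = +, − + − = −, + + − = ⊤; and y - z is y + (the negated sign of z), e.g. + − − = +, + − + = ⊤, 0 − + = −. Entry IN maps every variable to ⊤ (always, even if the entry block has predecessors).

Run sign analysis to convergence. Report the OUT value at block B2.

Answer: {a: -, b: ⊤, c: ⊤, d: ⊤, e: -, f: ⊤}

Trace:
Converged values:
  B0:  IN=(all ⊤)  OUT={a:-; rest ⊤}
  B1:  IN={a:-; rest ⊤}  OUT={a:-, b:+, e:-; rest ⊤}
  B2:  IN={a:-, b:+, e:-; rest ⊤}  OUT={a:-, e:-; rest ⊤}
  B3:  IN={a:-, e:-; rest ⊤}  OUT={a:-; rest ⊤}
  B4:  IN={a:-; rest ⊤}  OUT={a:-, f:+; rest ⊤}
  B5:  IN={a:-; rest ⊤}  OUT={a:-; rest ⊤}

Merge at B2: IN[B2] = OUT[B1] = {a: -, b: +, c: ⊤, d: ⊤, e: -, f: ⊤}
Applying B2's transfer function to that IN value gives OUT[B2] (row B2 above).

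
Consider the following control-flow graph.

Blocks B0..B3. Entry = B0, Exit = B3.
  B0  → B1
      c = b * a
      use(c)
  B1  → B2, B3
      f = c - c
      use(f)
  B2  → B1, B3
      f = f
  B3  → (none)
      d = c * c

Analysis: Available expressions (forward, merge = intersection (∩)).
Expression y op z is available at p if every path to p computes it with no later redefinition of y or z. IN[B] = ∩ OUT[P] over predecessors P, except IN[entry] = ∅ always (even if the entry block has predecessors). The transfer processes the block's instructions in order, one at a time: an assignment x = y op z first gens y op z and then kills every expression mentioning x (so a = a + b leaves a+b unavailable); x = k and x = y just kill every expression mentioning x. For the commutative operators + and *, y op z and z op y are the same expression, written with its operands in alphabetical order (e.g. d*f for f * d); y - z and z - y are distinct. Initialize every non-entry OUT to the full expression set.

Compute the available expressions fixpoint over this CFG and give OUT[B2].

Converged values:
  B0: | IN={} | OUT={a*b}
  B1: | IN={a*b} | OUT={a*b, c-c}
  B2: | IN={a*b, c-c} | OUT={a*b, c-c}
  B3: | IN={a*b, c-c} | OUT={a*b, c*c, c-c}

Merge at B2: IN[B2] = OUT[B1] = {a*b, c-c}
Applying B2's transfer function to that IN value gives OUT[B2] (row B2 above).

Answer: {a*b, c-c}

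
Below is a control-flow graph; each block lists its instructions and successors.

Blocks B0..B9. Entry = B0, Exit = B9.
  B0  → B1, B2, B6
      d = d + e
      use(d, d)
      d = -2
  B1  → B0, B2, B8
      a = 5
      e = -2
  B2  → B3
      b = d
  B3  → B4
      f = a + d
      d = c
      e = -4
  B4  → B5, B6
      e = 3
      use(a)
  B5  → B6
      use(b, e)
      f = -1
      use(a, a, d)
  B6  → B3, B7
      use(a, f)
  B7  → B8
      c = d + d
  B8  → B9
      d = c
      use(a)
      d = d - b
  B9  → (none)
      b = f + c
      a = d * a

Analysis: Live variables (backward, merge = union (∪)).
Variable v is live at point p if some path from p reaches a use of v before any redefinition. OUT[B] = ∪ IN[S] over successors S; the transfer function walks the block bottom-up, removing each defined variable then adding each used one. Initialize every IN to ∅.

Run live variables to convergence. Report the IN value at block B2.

Answer: {a, c, d}

Working:
Converged values:
  B0:  IN={a, b, c, d, e, f}  OUT={a, b, c, d, f}
  B1:  IN={b, c, d, f}  OUT={a, b, c, d, e, f}
  B2:  IN={a, c, d}  OUT={a, b, c, d}
  B3:  IN={a, b, c, d}  OUT={a, b, c, d, f}
  B4:  IN={a, b, c, d, f}  OUT={a, b, c, d, e, f}
  B5:  IN={a, b, c, d, e}  OUT={a, b, c, d, f}
  B6:  IN={a, b, c, d, f}  OUT={a, b, c, d, f}
  B7:  IN={a, b, d, f}  OUT={a, b, c, f}
  B8:  IN={a, b, c, f}  OUT={a, c, d, f}
  B9:  IN={a, c, d, f}  OUT={}

Merge at B2: OUT[B2] = IN[B3] = {a, b, c, d}
Applying B2's transfer function to that OUT value gives IN[B2] (row B2 above).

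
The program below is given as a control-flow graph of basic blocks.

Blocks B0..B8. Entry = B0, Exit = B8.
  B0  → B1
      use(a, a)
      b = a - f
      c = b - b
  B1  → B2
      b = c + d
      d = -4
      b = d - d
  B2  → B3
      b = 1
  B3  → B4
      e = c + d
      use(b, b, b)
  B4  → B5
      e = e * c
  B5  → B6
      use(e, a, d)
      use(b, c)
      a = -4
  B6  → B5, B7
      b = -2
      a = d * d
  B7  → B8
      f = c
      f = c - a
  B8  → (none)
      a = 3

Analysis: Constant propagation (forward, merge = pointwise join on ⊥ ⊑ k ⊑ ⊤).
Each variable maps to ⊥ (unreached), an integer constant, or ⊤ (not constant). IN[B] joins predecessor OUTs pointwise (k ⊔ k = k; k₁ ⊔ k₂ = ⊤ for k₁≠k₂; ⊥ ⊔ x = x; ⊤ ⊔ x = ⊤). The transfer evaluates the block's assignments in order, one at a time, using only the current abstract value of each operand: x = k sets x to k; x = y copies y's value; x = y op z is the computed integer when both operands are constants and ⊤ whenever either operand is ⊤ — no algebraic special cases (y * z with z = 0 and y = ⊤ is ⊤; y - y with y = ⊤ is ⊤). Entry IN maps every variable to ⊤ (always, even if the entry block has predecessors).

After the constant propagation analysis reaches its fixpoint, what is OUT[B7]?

Answer: {a: 16, b: -2, c: ⊤, d: -4, e: ⊤, f: ⊤}

Derivation:
Per-block solution:
  B0:   IN=(all ⊤)   OUT=(all ⊤)
  B1:   IN=(all ⊤)   OUT={b:0, d:-4; rest ⊤}
  B2:   IN={b:0, d:-4; rest ⊤}   OUT={b:1, d:-4; rest ⊤}
  B3:   IN={b:1, d:-4; rest ⊤}   OUT={b:1, d:-4; rest ⊤}
  B4:   IN={b:1, d:-4; rest ⊤}   OUT={b:1, d:-4; rest ⊤}
  B5:   IN={d:-4; rest ⊤}   OUT={a:-4, d:-4; rest ⊤}
  B6:   IN={a:-4, d:-4; rest ⊤}   OUT={a:16, b:-2, d:-4; rest ⊤}
  B7:   IN={a:16, b:-2, d:-4; rest ⊤}   OUT={a:16, b:-2, d:-4; rest ⊤}
  B8:   IN={a:16, b:-2, d:-4; rest ⊤}   OUT={a:3, b:-2, d:-4; rest ⊤}

Merge at B7: IN[B7] = OUT[B6] = {a: 16, b: -2, c: ⊤, d: -4, e: ⊤, f: ⊤}
Applying B7's transfer function to that IN value gives OUT[B7] (row B7 above).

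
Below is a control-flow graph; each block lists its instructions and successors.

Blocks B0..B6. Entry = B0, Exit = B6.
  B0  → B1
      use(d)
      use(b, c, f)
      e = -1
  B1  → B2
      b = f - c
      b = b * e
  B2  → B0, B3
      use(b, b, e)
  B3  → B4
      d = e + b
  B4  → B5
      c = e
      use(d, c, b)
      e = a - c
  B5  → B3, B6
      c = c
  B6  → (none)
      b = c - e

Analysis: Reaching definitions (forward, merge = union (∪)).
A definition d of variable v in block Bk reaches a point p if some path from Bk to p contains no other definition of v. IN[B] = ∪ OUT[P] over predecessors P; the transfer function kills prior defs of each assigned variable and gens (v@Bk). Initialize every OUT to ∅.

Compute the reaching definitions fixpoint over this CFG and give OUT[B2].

Answer: {b@B1, e@B0}

Working:
Converged values:
  B0:   IN={b@B1, e@B0}   OUT={b@B1, e@B0}
  B1:   IN={b@B1, e@B0}   OUT={b@B1, e@B0}
  B2:   IN={b@B1, e@B0}   OUT={b@B1, e@B0}
  B3:   IN={b@B1, c@B5, d@B3, e@B0, e@B4}   OUT={b@B1, c@B5, d@B3, e@B0, e@B4}
  B4:   IN={b@B1, c@B5, d@B3, e@B0, e@B4}   OUT={b@B1, c@B4, d@B3, e@B4}
  B5:   IN={b@B1, c@B4, d@B3, e@B4}   OUT={b@B1, c@B5, d@B3, e@B4}
  B6:   IN={b@B1, c@B5, d@B3, e@B4}   OUT={b@B6, c@B5, d@B3, e@B4}

Merge at B2: IN[B2] = OUT[B1] = {b@B1, e@B0}
Applying B2's transfer function to that IN value gives OUT[B2] (row B2 above).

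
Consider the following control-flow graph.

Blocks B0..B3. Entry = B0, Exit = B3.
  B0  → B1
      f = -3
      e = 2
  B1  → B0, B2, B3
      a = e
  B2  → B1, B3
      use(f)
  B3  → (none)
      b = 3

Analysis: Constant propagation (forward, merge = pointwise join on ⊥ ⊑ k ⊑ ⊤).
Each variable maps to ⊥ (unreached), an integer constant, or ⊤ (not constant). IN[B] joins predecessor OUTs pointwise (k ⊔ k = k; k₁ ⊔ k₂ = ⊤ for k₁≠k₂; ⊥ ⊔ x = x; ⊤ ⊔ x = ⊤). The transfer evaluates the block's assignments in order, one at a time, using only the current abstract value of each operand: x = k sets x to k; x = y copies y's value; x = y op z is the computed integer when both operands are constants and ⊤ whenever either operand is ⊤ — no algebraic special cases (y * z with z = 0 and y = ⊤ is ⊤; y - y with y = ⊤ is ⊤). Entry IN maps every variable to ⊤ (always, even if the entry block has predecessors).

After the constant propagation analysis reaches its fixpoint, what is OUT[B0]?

Answer: {a: ⊤, b: ⊤, c: ⊤, d: ⊤, e: 2, f: -3}

Derivation:
Per-block solution:
  B0:  IN=(all ⊤)  OUT={e:2, f:-3; rest ⊤}
  B1:  IN={e:2, f:-3; rest ⊤}  OUT={a:2, e:2, f:-3; rest ⊤}
  B2:  IN={a:2, e:2, f:-3; rest ⊤}  OUT={a:2, e:2, f:-3; rest ⊤}
  B3:  IN={a:2, e:2, f:-3; rest ⊤}  OUT={a:2, b:3, e:2, f:-3; rest ⊤}

Merge at B0 (entry node, so the boundary value (all ⊤) is joined with the incoming edge(s)): IN[B0] = (all ⊤) ⊔ OUT[B1] = {a: ⊤, b: ⊤, c: ⊤, d: ⊤, e: ⊤, f: ⊤}
Applying B0's transfer function to that IN value gives OUT[B0] (row B0 above).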